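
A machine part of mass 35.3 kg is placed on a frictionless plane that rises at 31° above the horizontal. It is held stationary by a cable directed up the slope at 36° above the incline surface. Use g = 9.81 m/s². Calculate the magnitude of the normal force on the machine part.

Take axes along and perpendicular to the incline. Weight components: W sin 31° = 178.4 N down-slope, W cos 31° = 296.8 N into the surface.
Along incline: T cos 36° = W sin 31° → T = 220.5 N.
Perpendicular: N = W cos 31° − T sin 36° = 167.2 N.

N ≈ 167 N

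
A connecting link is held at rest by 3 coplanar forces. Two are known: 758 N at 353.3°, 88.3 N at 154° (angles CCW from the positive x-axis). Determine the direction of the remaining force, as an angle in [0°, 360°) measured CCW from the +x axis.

θ ≈ 176°

Sum the known components: ΣF_x = 673.5 N, ΣF_y = -49.73 N.
For equilibrium the remaining force must supply (−ΣF_x, −ΣF_y) = (-673.5, 49.73) N.
Magnitude = √((-673.5)² + (49.73)²) = 675.3 N; direction = atan2(49.73, -673.5) = 175.8°.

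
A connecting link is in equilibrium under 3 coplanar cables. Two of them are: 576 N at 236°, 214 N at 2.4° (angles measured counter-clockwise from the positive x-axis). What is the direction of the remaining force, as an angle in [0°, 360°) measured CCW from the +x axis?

Sum the known components: ΣF_x = -108.3 N, ΣF_y = -468.6 N.
For equilibrium the remaining force must supply (−ΣF_x, −ΣF_y) = (108.3, 468.6) N.
Magnitude = √((108.3)² + (468.6)²) = 480.9 N; direction = atan2(468.6, 108.3) = 77.0°.

θ ≈ 77°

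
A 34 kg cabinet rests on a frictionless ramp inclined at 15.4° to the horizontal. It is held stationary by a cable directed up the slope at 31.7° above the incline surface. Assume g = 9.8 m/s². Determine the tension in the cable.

Take axes along and perpendicular to the incline. Weight components: W sin 15.4° = 88.48 N down-slope, W cos 15.4° = 321.2 N into the surface.
Along incline: T cos 31.7° = W sin 15.4° → T = 104 N.
Perpendicular: N = W cos 15.4° − T sin 31.7° = 266.6 N.

T ≈ 104 N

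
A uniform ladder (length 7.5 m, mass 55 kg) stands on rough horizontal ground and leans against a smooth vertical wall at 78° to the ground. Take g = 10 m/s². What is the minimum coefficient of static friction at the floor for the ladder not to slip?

μ_min ≈ 0.106

ΣF_y = 0: N_floor = 55×10 = 550 N.
Torques about the foot: N_wall · 7.5 sin 78° = 55×10×3.75 cos 78° → N_wall = 58.453 N.
ΣF_x = 0: f_floor = N_wall = 58.453 N.
μ_min = f_floor / N_floor = 58.453 / 550 = 0.1063.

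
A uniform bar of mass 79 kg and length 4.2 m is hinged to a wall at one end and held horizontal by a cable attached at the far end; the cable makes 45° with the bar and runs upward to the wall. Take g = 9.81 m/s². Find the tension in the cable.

T ≈ 548 N

Take torques about the hinge: T sin 45° · 4.2 = 79×9.81×2.1 = 1627.5 N·m.
So T = 1627.5 / (0.7071 × 4.2) = 548 N.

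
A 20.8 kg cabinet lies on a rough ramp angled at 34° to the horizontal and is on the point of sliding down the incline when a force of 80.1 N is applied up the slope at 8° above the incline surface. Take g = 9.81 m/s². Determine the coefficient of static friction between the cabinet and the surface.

μ ≈ 0.220

On the verge of sliding down the incline, friction is at its maximum μN and acts up the slope.
Perpendicular to incline: N = W cos 34° − P sin 8° = 169.2 − 11.15 = 158 N.
Along incline: P cos 8° + μN = W sin 34° → μ = (W sin 34° − P cos 8°) / N = 0.2201.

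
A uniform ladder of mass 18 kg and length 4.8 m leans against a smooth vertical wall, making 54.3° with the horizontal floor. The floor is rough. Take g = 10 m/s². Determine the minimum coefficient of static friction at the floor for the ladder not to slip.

ΣF_y = 0: N_floor = 18×10 = 180 N.
Torques about the foot: N_wall · 4.8 sin 54.3° = 18×10×2.4 cos 54.3° → N_wall = 64.672 N.
ΣF_x = 0: f_floor = N_wall = 64.672 N.
μ_min = f_floor / N_floor = 64.672 / 180 = 0.3593.

μ_min ≈ 0.359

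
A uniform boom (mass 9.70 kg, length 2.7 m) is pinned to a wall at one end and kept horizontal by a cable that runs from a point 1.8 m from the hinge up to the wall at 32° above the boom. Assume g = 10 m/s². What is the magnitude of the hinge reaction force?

|H| ≈ 119 N

Take torques about the hinge: T sin 32° · 1.8 = 9.70×10×1.35 = 130.95 N·m.
So T = 130.95 / (0.5299 × 1.8) = 137.29 N.
ΣF_x = 0: H_x = T cos 32° = 116.42 N.
ΣF_y = 0: H_y = (9.70×10) − T sin 32° = 97 − 72.75 = 24.25 N.
|H| = √(H_x² + H_y²) = √((116.42)² + (24.25)²) = 118.92 N.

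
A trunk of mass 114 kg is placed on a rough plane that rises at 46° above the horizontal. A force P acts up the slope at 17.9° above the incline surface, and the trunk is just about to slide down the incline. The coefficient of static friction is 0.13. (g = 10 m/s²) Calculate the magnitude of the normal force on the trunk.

On the verge of sliding down the incline, friction equals μN and acts up the slope.
Perpendicular: N + P sin 17.9° = W cos 46° = 791.9 N.
Along incline: P cos 17.9° + μN = W sin 46° with W sin 46° = 820 N.
Solving the pair for P and N: P = 786.6 N, N = 550.1 N (and f = μN = 71.52 N).

N ≈ 550 N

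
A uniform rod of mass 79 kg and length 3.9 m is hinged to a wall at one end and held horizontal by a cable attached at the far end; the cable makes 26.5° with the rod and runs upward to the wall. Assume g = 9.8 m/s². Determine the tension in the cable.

T ≈ 868 N

Take torques about the hinge: T sin 26.5° · 3.9 = 79×9.8×1.95 = 1509.7 N·m.
So T = 1509.7 / (0.4462 × 3.9) = 867.55 N.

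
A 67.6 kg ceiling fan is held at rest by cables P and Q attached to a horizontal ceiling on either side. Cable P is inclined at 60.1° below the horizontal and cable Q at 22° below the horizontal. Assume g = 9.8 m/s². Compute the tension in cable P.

Weight W = 67.6 × 9.8 = 662.5 N acts straight down.
Horizontal: T_P cos 60.1° = T_Q cos 22°  →  T_Q = 0.5376 T_P.
Vertical: T_P sin 60.1° + T_Q sin 22° = 662.5.
Substituting the horizontal relation into the vertical equation gives 1.068 T_P = 662.5, so T_P = 620.1 N.

T_P ≈ 620 N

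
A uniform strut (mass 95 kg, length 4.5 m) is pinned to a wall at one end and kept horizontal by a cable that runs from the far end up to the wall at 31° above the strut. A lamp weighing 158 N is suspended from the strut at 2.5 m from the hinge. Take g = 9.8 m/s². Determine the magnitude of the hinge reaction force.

Take torques about the hinge: T sin 31° · 4.5 = 95×9.8×2.25 + 158×2.5 = 2489.8 N·m.
So T = 2489.8 / (0.5150 × 4.5) = 1074.2 N.
ΣF_x = 0: H_x = T cos 31° = 920.81 N.
ΣF_y = 0: H_y = (95×9.8 + 158) − T sin 31° = 1089 − 553.28 = 535.72 N.
|H| = √(H_x² + H_y²) = √((920.81)² + (535.72)²) = 1065.3 N.

|H| ≈ 1070 N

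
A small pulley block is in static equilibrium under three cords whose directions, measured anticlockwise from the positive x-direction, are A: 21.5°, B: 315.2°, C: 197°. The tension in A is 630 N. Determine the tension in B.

Resolve: ΣF_x = 630 cos 21.5° + T_B cos 315.2° + T_C cos 197° = 0.
        ΣF_y = 630 sin 21.5° + T_B sin 315.2° + T_C sin 197° = 0.
The known terms sum to (586.2, 230.9) N, so 0.7096 T_B − 0.9563 T_C = -586.2 and -0.7046 T_B − 0.2924 T_C = -230.9.
Solving simultaneously: T_B = 56.09 N, T_C = 654.6 N.

T_B ≈ 56.1 N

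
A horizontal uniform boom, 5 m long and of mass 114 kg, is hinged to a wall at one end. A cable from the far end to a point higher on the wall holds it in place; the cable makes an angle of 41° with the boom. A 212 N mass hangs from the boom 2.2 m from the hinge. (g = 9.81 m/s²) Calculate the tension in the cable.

Take torques about the hinge: T sin 41° · 5 = 114×9.81×2.5 + 212×2.2 = 3262.3 N·m.
So T = 3262.3 / (0.6561 × 5) = 994.5 N.

T ≈ 994 N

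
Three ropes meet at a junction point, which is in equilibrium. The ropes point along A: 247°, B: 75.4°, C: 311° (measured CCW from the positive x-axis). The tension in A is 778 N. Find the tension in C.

Resolve: ΣF_x = 778 cos 247° + T_B cos 75.4° + T_C cos 311° = 0.
        ΣF_y = 778 sin 247° + T_B sin 75.4° + T_C sin 311° = 0.
The known terms sum to (-304, -716.2) N, so 0.2521 T_B + 0.6561 T_C = 304 and 0.9677 T_B − 0.7547 T_C = 716.2.
Solving simultaneously: T_B = 847.5 N, T_C = 137.7 N.

T_C ≈ 138 N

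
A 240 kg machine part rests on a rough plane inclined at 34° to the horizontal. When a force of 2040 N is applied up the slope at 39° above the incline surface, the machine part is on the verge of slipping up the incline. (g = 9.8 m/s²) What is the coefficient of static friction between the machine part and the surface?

μ ≈ 0.406

On the verge of sliding up the incline, friction is at its maximum μN and acts down the slope.
Perpendicular to incline: N = W cos 34° − P sin 39° = 1950 − 1284 = 666.1 N.
Along incline: P cos 39° − μN = W sin 34° → μ = −(W sin 34° − P cos 39°) / N = 0.4056.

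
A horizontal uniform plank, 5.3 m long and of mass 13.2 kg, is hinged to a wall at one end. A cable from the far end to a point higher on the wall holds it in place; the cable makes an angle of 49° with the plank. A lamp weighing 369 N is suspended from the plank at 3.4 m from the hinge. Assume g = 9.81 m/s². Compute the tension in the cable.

Take torques about the hinge: T sin 49° · 5.3 = 13.2×9.81×2.65 + 369×3.4 = 1597.8 N·m.
So T = 1597.8 / (0.7547 × 5.3) = 399.44 N.

T ≈ 399 N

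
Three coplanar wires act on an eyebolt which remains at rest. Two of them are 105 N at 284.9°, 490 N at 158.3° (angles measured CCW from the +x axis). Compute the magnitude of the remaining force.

Sum the known components: ΣF_x = -428.3 N, ΣF_y = 79.71 N.
For equilibrium the remaining force must supply (−ΣF_x, −ΣF_y) = (428.3, -79.71) N.
Magnitude = √((428.3)² + (-79.71)²) = 435.6 N; direction = atan2(-79.71, 428.3) = 349.5°.

F ≈ 436 N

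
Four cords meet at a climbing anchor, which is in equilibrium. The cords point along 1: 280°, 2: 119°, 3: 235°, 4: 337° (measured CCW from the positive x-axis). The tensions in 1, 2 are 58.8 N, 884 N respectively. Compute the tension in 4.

T_4 ≈ 770 N

Resolve: ΣF_x = 58.8 cos 280° + 884 cos 119° + T_3 cos 235° + T_4 cos 337° = 0.
        ΣF_y = 58.8 sin 280° + 884 sin 119° + T_3 sin 235° + T_4 sin 337° = 0.
The known terms sum to (-418.4, 715.3) N, so -0.5736 T_3 + 0.9205 T_4 = 418.4 and -0.8192 T_3 − 0.3907 T_4 = -715.3.
Solving simultaneously: T_3 = 506 N, T_4 = 769.8 N.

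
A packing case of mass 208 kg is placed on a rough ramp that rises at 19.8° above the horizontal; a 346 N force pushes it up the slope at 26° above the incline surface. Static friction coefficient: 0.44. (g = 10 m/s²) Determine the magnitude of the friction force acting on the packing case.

Axes along / perpendicular to the incline. W sin 19.8° = 704.6 N down-slope; W cos 19.8° = 1957 N into the surface.
Perpendicular: N = W cos 19.8° − P sin 26° = 1957 − 151.7 = 1805 N.
Along incline: P cos 26° + f = W sin 19.8° (friction acts up-slope) → f = 704.6 − 311 = 393.6 N.
|f| = 393.6 N ≤ μN = 794.4 N, so the packing case is indeed static.

f ≈ 394 N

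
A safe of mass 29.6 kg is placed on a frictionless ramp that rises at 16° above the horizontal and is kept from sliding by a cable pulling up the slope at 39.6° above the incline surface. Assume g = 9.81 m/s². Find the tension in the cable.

T ≈ 104 N

Take axes along and perpendicular to the incline. Weight components: W sin 16° = 80.04 N down-slope, W cos 16° = 279.1 N into the surface.
Along incline: T cos 39.6° = W sin 16° → T = 103.9 N.
Perpendicular: N = W cos 16° − T sin 39.6° = 212.9 N.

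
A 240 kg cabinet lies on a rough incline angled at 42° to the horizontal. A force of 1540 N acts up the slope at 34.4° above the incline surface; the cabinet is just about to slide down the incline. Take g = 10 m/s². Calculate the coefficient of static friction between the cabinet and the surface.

μ ≈ 0.367

On the verge of sliding down the incline, friction is at its maximum μN and acts up the slope.
Perpendicular to incline: N = W cos 42° − P sin 34.4° = 1784 − 870 = 913.5 N.
Along incline: P cos 34.4° + μN = W sin 42° → μ = (W sin 42° − P cos 34.4°) / N = 0.367.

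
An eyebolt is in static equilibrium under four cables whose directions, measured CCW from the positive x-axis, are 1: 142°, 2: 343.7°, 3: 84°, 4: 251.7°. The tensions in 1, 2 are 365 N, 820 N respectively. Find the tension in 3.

T_3 ≈ 2230 N

Resolve: ΣF_x = 365 cos 142° + 820 cos 343.7° + T_3 cos 84° + T_4 cos 251.7° = 0.
        ΣF_y = 365 sin 142° + 820 sin 343.7° + T_3 sin 84° + T_4 sin 251.7° = 0.
The known terms sum to (499.4, -5.43) N, so 0.1045 T_3 − 0.3140 T_4 = -499.4 and 0.9945 T_3 − 0.9494 T_4 = 5.43.
Solving simultaneously: T_3 = 2234 N, T_4 = 2334 N.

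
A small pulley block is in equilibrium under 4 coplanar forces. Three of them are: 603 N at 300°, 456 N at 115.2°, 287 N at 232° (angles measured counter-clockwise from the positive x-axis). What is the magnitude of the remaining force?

F ≈ 343 N

Sum the known components: ΣF_x = -69.35 N, ΣF_y = -335.8 N.
For equilibrium the remaining force must supply (−ΣF_x, −ΣF_y) = (69.35, 335.8) N.
Magnitude = √((69.35)² + (335.8)²) = 342.9 N; direction = atan2(335.8, 69.35) = 78.3°.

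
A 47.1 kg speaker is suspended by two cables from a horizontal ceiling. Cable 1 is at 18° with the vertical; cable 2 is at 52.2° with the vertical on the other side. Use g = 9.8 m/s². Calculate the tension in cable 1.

T_1 ≈ 388 N

Angles from the horizontal: cable 1 is 90° − 18° = 72°, cable 2 is 90° − 52.2° = 37.8°.
Weight W = 47.1 × 9.8 = 461.6 N acts straight down.
Horizontal: T_1 cos 72° = T_2 cos 37.8°  →  T_2 = 0.3911 T_1.
Vertical: T_1 sin 72° + T_2 sin 37.8° = 461.6.
Substituting the horizontal relation into the vertical equation gives 1.191 T_1 = 461.6, so T_1 = 387.6 N.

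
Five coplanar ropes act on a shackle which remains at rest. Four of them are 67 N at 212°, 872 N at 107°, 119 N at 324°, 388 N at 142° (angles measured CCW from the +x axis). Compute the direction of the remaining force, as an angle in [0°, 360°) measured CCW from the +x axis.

θ ≈ 298°

Sum the known components: ΣF_x = -521.2 N, ΣF_y = 967.3 N.
For equilibrium the remaining force must supply (−ΣF_x, −ΣF_y) = (521.2, -967.3) N.
Magnitude = √((521.2)² + (-967.3)²) = 1099 N; direction = atan2(-967.3, 521.2) = 298.3°.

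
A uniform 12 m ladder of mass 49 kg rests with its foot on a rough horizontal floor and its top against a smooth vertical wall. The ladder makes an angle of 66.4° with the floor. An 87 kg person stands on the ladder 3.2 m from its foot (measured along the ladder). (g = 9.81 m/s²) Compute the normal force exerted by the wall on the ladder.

Torques about the foot: N_wall · 12 sin 66.4° = 49×9.81×6 cos 66.4° + 87×9.81×3.2 cos 66.4° → N_wall = 204.44 N.

N_wall ≈ 204 N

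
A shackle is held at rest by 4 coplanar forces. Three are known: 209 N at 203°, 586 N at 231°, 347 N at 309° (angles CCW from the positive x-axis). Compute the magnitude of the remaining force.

Sum the known components: ΣF_x = -342.8 N, ΣF_y = -806.7 N.
For equilibrium the remaining force must supply (−ΣF_x, −ΣF_y) = (342.8, 806.7) N.
Magnitude = √((342.8)² + (806.7)²) = 876.5 N; direction = atan2(806.7, 342.8) = 67.0°.

F ≈ 877 N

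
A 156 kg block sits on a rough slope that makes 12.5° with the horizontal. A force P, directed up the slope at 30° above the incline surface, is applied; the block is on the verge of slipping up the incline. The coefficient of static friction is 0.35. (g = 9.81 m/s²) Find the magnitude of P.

On the verge of sliding up the incline, friction equals μN and acts down the slope.
Perpendicular: N + P sin 30° = W cos 12.5° = 1494 N.
Along incline: P cos 30° = W sin 12.5° + μN  with W sin 12.5° = 331.2 N.
Solving the pair for P and N: P = 820.5 N, N = 1084 N (and f = μN = 379.3 N).

P ≈ 820 N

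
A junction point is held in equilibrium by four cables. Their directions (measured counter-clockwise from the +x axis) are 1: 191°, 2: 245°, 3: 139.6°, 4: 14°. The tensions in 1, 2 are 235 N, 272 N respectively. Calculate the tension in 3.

Resolve: ΣF_x = 235 cos 191° + 272 cos 245° + T_3 cos 139.6° + T_4 cos 14° = 0.
        ΣF_y = 235 sin 191° + 272 sin 245° + T_3 sin 139.6° + T_4 sin 14° = 0.
The known terms sum to (-345.6, -291.4) N, so -0.7615 T_3 + 0.9703 T_4 = 345.6 and 0.6481 T_3 + 0.2419 T_4 = 291.4.
Solving simultaneously: T_3 = 244.8 N, T_4 = 548.4 N.

T_3 ≈ 245 N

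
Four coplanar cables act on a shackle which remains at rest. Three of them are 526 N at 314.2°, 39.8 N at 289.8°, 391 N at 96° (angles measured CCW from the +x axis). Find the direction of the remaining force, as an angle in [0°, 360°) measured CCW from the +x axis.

θ ≈ 176°

Sum the known components: ΣF_x = 339.3 N, ΣF_y = -25.68 N.
For equilibrium the remaining force must supply (−ΣF_x, −ΣF_y) = (-339.3, 25.68) N.
Magnitude = √((-339.3)² + (25.68)²) = 340.3 N; direction = atan2(25.68, -339.3) = 175.7°.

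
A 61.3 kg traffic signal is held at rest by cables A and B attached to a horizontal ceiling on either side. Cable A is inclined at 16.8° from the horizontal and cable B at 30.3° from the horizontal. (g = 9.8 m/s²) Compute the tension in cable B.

T_B ≈ 785 N

Weight W = 61.3 × 9.8 = 600.7 N acts straight down.
Horizontal: T_A cos 16.8° = T_B cos 30.3°  →  T_A = 0.9019 T_B.
Vertical: T_A sin 16.8° + T_B sin 30.3° = 600.7.
Substituting the horizontal relation into the vertical equation gives 0.7652 T_B = 600.7, so T_B = 785.1 N.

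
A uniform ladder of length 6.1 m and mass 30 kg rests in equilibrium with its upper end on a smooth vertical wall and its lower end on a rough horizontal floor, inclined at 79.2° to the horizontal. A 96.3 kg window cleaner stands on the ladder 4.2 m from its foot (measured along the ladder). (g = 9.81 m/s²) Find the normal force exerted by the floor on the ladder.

N_floor ≈ 1240 N

ΣF_y = 0: N_floor = 30×9.81 + 96.3×9.81 = 1239 N.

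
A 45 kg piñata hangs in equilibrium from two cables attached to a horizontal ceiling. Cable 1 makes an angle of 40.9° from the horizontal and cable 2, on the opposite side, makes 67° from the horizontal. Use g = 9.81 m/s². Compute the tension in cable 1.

T_1 ≈ 181 N

Weight W = 45 × 9.81 = 441.5 N acts straight down.
Horizontal: T_1 cos 40.9° = T_2 cos 67°  →  T_2 = 1.934 T_1.
Vertical: T_1 sin 40.9° + T_2 sin 67° = 441.5.
Substituting the horizontal relation into the vertical equation gives 2.435 T_1 = 441.5, so T_1 = 181.3 N.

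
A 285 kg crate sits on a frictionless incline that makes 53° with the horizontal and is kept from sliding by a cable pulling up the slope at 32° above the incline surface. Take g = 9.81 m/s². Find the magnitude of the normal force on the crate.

Take axes along and perpendicular to the incline. Weight components: W sin 53° = 2233 N down-slope, W cos 53° = 1683 N into the surface.
Along incline: T cos 32° = W sin 53° → T = 2633 N.
Perpendicular: N = W cos 53° − T sin 32° = 287.3 N.

N ≈ 287 N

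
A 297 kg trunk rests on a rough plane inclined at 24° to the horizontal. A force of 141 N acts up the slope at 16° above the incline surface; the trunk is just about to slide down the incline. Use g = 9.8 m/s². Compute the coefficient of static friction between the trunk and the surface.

On the verge of sliding down the incline, friction is at its maximum μN and acts up the slope.
Perpendicular to incline: N = W cos 24° − P sin 16° = 2659 − 38.86 = 2620 N.
Along incline: P cos 16° + μN = W sin 24° → μ = (W sin 24° − P cos 16°) / N = 0.4001.

μ ≈ 0.400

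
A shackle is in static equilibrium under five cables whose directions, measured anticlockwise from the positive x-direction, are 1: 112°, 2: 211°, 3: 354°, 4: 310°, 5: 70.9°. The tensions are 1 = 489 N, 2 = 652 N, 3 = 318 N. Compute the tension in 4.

Resolve: ΣF_x = 489 cos 112° + 652 cos 211° + 318 cos 354° + T_4 cos 310° + T_5 cos 70.9° = 0.
        ΣF_y = 489 sin 112° + 652 sin 211° + 318 sin 354° + T_4 sin 310° + T_5 sin 70.9° = 0.
The known terms sum to (-425.8, 84.35) N, so 0.6428 T_4 + 0.3272 T_5 = 425.8 and -0.7660 T_4 + 0.9449 T_5 = -84.35.
Solving simultaneously: T_4 = 501.1 N, T_5 = 316.9 N.

T_4 ≈ 501 N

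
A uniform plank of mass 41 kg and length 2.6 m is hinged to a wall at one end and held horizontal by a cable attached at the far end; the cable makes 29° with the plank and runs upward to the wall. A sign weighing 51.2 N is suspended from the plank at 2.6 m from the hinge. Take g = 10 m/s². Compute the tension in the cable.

T ≈ 528 N

Take torques about the hinge: T sin 29° · 2.6 = 41×10×1.3 + 51.2×2.6 = 666.12 N·m.
So T = 666.12 / (0.4848 × 2.6) = 528.45 N.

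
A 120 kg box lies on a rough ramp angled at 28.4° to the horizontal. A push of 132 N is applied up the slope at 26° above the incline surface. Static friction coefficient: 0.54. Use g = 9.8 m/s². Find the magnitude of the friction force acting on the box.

Axes along / perpendicular to the incline. W sin 28.4° = 559.3 N down-slope; W cos 28.4° = 1034 N into the surface.
Perpendicular: N = W cos 28.4° − P sin 26° = 1034 − 57.86 = 976.6 N.
Along incline: P cos 26° + f = W sin 28.4° (friction acts up-slope) → f = 559.3 − 118.6 = 440.7 N.
|f| = 440.7 N ≤ μN = 527.4 N, so the box is indeed static.

f ≈ 441 N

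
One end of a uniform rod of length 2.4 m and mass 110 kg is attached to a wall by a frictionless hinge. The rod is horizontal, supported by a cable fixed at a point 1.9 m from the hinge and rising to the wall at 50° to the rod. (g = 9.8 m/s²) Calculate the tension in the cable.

T ≈ 889 N

Take torques about the hinge: T sin 50° · 1.9 = 110×9.8×1.2 = 1293.6 N·m.
So T = 1293.6 / (0.7660 × 1.9) = 888.78 N.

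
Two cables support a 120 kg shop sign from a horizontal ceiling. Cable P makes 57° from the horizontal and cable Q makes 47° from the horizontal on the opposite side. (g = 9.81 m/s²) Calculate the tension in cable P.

T_P ≈ 827 N

Weight W = 120 × 9.81 = 1177 N acts straight down.
Horizontal: T_P cos 57° = T_Q cos 47°  →  T_Q = 0.7986 T_P.
Vertical: T_P sin 57° + T_Q sin 47° = 1177.
Substituting the horizontal relation into the vertical equation gives 1.423 T_P = 1177, so T_P = 827.4 N.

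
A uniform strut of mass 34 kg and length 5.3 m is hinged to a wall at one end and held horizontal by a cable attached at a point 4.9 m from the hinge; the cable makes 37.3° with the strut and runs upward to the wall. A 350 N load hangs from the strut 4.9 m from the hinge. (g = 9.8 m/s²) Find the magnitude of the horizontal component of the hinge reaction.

H_x ≈ 696 N

Take torques about the hinge: T sin 37.3° · 4.9 = 34×9.8×2.65 + 350×4.9 = 2598 N·m.
So T = 2598 / (0.6060 × 4.9) = 874.93 N.
ΣF_x = 0: H_x = T cos 37.3° = 695.99 N.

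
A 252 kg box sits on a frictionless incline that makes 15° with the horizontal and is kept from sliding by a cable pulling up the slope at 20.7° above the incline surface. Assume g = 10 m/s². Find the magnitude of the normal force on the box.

N ≈ 2190 N

Take axes along and perpendicular to the incline. Weight components: W sin 15° = 652.2 N down-slope, W cos 15° = 2434 N into the surface.
Along incline: T cos 20.7° = W sin 15° → T = 697.2 N.
Perpendicular: N = W cos 15° − T sin 20.7° = 2188 N.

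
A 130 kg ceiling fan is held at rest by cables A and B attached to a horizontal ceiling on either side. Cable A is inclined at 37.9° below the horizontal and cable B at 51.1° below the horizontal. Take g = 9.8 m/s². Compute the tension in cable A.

Weight W = 130 × 9.8 = 1274 N acts straight down.
Horizontal: T_A cos 37.9° = T_B cos 51.1°  →  T_B = 1.257 T_A.
Vertical: T_A sin 37.9° + T_B sin 51.1° = 1274.
Substituting the horizontal relation into the vertical equation gives 1.592 T_A = 1274, so T_A = 800.1 N.

T_A ≈ 800 N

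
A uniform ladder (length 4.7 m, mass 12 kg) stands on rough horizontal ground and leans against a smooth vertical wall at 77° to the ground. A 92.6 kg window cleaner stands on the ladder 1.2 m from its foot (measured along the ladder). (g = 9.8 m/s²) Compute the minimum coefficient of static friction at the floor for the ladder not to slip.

μ_min ≈ 0.0654

ΣF_y = 0: N_floor = 12×9.8 + 92.6×9.8 = 1025.1 N.
Torques about the foot: N_wall · 4.7 sin 77° = 12×9.8×2.35 cos 77° + 92.6×9.8×1.2 cos 77° → N_wall = 67.067 N.
ΣF_x = 0: f_floor = N_wall = 67.067 N.
μ_min = f_floor / N_floor = 67.067 / 1025.1 = 0.06543.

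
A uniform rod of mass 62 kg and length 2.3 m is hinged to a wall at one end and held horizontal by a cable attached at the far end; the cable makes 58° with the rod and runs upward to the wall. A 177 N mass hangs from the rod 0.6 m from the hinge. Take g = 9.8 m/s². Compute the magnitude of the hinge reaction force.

|H| ≈ 487 N

Take torques about the hinge: T sin 58° · 2.3 = 62×9.8×1.15 + 177×0.6 = 804.94 N·m.
So T = 804.94 / (0.8480 × 2.3) = 412.68 N.
ΣF_x = 0: H_x = T cos 58° = 218.69 N.
ΣF_y = 0: H_y = (62×9.8 + 177) − T sin 58° = 784.6 − 349.97 = 434.63 N.
|H| = √(H_x² + H_y²) = √((218.69)² + (434.63)²) = 486.54 N.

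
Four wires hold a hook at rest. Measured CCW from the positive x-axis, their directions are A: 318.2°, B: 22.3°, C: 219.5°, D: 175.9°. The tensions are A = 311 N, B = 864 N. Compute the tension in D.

Resolve: ΣF_x = 311 cos 318.2° + 864 cos 22.3° + T_C cos 219.5° + T_D cos 175.9° = 0.
        ΣF_y = 311 sin 318.2° + 864 sin 22.3° + T_C sin 219.5° + T_D sin 175.9° = 0.
The known terms sum to (1031, 120.6) N, so -0.7716 T_C − 0.9974 T_D = -1031 and -0.6361 T_C + 0.0715 T_D = -120.6.
Solving simultaneously: T_C = 281.3 N, T_D = 816.3 N.

T_D ≈ 816 N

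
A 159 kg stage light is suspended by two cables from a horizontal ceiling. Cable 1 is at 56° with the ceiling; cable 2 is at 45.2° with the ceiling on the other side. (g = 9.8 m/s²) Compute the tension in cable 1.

Weight W = 159 × 9.8 = 1558 N acts straight down.
Horizontal: T_1 cos 56° = T_2 cos 45.2°  →  T_2 = 0.7936 T_1.
Vertical: T_1 sin 56° + T_2 sin 45.2° = 1558.
Substituting the horizontal relation into the vertical equation gives 1.392 T_1 = 1558, so T_1 = 1119 N.

T_1 ≈ 1120 N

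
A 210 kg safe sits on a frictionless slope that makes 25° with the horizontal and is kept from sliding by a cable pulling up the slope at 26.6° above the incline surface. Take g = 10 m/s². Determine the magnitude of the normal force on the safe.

N ≈ 1460 N

Take axes along and perpendicular to the incline. Weight components: W sin 25° = 887.5 N down-slope, W cos 25° = 1903 N into the surface.
Along incline: T cos 26.6° = W sin 25° → T = 992.6 N.
Perpendicular: N = W cos 25° − T sin 26.6° = 1459 N.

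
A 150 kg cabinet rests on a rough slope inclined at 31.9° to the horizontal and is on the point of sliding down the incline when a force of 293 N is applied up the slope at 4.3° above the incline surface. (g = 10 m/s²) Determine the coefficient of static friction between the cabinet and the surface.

On the verge of sliding down the incline, friction is at its maximum μN and acts up the slope.
Perpendicular to incline: N = W cos 31.9° − P sin 4.3° = 1273 − 21.97 = 1251 N.
Along incline: P cos 4.3° + μN = W sin 31.9° → μ = (W sin 31.9° − P cos 4.3°) / N = 0.3999.

μ ≈ 0.400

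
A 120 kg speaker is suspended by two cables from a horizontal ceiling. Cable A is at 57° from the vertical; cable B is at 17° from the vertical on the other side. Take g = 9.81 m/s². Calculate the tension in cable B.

Angles from the horizontal: cable A is 90° − 57° = 33°, cable B is 90° − 17° = 73°.
Weight W = 120 × 9.81 = 1177 N acts straight down.
Horizontal: T_A cos 33° = T_B cos 73°  →  T_A = 0.3486 T_B.
Vertical: T_A sin 33° + T_B sin 73° = 1177.
Substituting the horizontal relation into the vertical equation gives 1.146 T_B = 1177, so T_B = 1027 N.

T_B ≈ 1030 N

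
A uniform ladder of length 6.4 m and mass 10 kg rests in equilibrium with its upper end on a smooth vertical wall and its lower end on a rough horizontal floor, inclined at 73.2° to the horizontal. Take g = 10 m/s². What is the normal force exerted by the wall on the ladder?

Torques about the foot: N_wall · 6.4 sin 73.2° = 10×10×3.2 cos 73.2° → N_wall = 15.096 N.

N_wall ≈ 15.1 N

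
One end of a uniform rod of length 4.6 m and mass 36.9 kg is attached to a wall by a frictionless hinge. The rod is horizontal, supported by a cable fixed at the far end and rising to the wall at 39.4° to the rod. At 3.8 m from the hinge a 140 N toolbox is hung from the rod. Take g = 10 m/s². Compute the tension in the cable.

T ≈ 473 N

Take torques about the hinge: T sin 39.4° · 4.6 = 36.9×10×2.3 + 140×3.8 = 1380.7 N·m.
So T = 1380.7 / (0.6347 × 4.6) = 472.88 N.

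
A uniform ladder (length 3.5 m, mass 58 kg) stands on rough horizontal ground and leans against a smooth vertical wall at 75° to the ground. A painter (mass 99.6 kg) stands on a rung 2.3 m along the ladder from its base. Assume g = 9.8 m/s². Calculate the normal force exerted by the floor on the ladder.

ΣF_y = 0: N_floor = 58×9.8 + 99.6×9.8 = 1544.5 N.

N_floor ≈ 1540 N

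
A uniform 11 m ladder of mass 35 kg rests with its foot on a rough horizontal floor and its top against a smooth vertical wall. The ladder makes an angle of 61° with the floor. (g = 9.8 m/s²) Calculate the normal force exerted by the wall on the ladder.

Torques about the foot: N_wall · 11 sin 61° = 35×9.8×5.5 cos 61° → N_wall = 95.064 N.

N_wall ≈ 95.1 N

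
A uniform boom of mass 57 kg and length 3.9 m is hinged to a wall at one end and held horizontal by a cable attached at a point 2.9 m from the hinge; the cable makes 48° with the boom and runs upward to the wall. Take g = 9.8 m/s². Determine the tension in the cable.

Take torques about the hinge: T sin 48° · 2.9 = 57×9.8×1.95 = 1089.3 N·m.
So T = 1089.3 / (0.7431 × 2.9) = 505.43 N.

T ≈ 505 N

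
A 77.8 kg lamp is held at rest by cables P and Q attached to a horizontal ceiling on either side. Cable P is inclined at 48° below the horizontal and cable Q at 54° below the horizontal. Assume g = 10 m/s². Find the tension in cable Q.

Weight W = 77.8 × 10 = 778 N acts straight down.
Horizontal: T_P cos 48° = T_Q cos 54°  →  T_P = 0.8784 T_Q.
Vertical: T_P sin 48° + T_Q sin 54° = 778.
Substituting the horizontal relation into the vertical equation gives 1.462 T_Q = 778, so T_Q = 532.2 N.

T_Q ≈ 532 N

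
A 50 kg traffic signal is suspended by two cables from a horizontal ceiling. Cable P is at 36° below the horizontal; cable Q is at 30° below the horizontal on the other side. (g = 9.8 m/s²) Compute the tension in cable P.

T_P ≈ 465 N

Weight W = 50 × 9.8 = 490 N acts straight down.
Horizontal: T_P cos 36° = T_Q cos 30°  →  T_Q = 0.9342 T_P.
Vertical: T_P sin 36° + T_Q sin 30° = 490.
Substituting the horizontal relation into the vertical equation gives 1.055 T_P = 490, so T_P = 464.5 N.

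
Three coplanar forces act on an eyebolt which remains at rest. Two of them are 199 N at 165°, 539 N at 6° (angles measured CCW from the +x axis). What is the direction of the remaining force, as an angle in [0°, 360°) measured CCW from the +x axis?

Sum the known components: ΣF_x = 343.8 N, ΣF_y = 107.8 N.
For equilibrium the remaining force must supply (−ΣF_x, −ΣF_y) = (-343.8, -107.8) N.
Magnitude = √((-343.8)² + (-107.8)²) = 360.3 N; direction = atan2(-107.8, -343.8) = 197.4°.

θ ≈ 197°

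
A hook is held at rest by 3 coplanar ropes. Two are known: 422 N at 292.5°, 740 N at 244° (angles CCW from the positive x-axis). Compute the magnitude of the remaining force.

Sum the known components: ΣF_x = -162.9 N, ΣF_y = -1055 N.
For equilibrium the remaining force must supply (−ΣF_x, −ΣF_y) = (162.9, 1055) N.
Magnitude = √((162.9)² + (1055)²) = 1067 N; direction = atan2(1055, 162.9) = 81.2°.

F ≈ 1070 N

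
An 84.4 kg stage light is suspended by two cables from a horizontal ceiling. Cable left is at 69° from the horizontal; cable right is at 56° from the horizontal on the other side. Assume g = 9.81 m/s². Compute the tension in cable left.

T_left ≈ 565 N

Weight W = 84.4 × 9.81 = 828 N acts straight down.
Horizontal: T_left cos 69° = T_right cos 56°  →  T_right = 0.6409 T_left.
Vertical: T_left sin 69° + T_right sin 56° = 828.
Substituting the horizontal relation into the vertical equation gives 1.465 T_left = 828, so T_left = 565.2 N.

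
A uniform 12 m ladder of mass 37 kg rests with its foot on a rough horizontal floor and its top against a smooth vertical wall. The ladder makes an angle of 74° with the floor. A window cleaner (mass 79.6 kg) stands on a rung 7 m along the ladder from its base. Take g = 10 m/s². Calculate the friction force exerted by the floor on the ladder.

Torques about the foot: N_wall · 12 sin 74° = 37×10×6 cos 74° + 79.6×10×7 cos 74° → N_wall = 186.19 N.
ΣF_x = 0: f_floor = N_wall = 186.19 N.

f ≈ 186 N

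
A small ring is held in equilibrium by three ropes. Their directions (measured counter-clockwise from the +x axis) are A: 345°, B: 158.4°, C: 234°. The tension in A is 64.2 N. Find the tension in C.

T_C ≈ 7.62 N

Resolve: ΣF_x = 64.2 cos 345° + T_B cos 158.4° + T_C cos 234° = 0.
        ΣF_y = 64.2 sin 345° + T_B sin 158.4° + T_C sin 234° = 0.
The known terms sum to (62.01, -16.62) N, so -0.9298 T_B − 0.5878 T_C = -62.01 and 0.3681 T_B − 0.8090 T_C = 16.62.
Solving simultaneously: T_B = 61.88 N, T_C = 7.618 N.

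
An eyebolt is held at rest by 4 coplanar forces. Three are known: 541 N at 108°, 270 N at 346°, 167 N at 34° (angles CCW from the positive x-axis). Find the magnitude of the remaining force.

Sum the known components: ΣF_x = 233.3 N, ΣF_y = 542.6 N.
For equilibrium the remaining force must supply (−ΣF_x, −ΣF_y) = (-233.3, -542.6) N.
Magnitude = √((-233.3)² + (-542.6)²) = 590.6 N; direction = atan2(-542.6, -233.3) = 246.7°.

F ≈ 591 N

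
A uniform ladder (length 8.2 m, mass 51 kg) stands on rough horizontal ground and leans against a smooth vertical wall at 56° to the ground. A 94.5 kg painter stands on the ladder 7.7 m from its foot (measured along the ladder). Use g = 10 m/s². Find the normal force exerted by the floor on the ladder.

N_floor ≈ 1460 N

ΣF_y = 0: N_floor = 51×10 + 94.5×10 = 1455 N.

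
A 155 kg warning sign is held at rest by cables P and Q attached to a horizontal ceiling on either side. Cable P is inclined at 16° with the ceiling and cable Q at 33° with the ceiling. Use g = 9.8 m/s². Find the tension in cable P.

T_P ≈ 1690 N

Weight W = 155 × 9.8 = 1519 N acts straight down.
Horizontal: T_P cos 16° = T_Q cos 33°  →  T_Q = 1.146 T_P.
Vertical: T_P sin 16° + T_Q sin 33° = 1519.
Substituting the horizontal relation into the vertical equation gives 0.8999 T_P = 1519, so T_P = 1688 N.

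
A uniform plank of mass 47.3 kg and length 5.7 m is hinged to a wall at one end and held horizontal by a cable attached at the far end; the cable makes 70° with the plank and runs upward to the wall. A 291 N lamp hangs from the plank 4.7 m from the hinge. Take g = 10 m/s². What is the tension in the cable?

T ≈ 507 N

Take torques about the hinge: T sin 70° · 5.7 = 47.3×10×2.85 + 291×4.7 = 2715.8 N·m.
So T = 2715.8 / (0.9397 × 5.7) = 507.02 N.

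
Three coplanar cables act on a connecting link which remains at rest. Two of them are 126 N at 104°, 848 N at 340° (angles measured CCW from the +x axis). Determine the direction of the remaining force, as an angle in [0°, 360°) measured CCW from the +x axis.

θ ≈ 168°

Sum the known components: ΣF_x = 766.4 N, ΣF_y = -167.8 N.
For equilibrium the remaining force must supply (−ΣF_x, −ΣF_y) = (-766.4, 167.8) N.
Magnitude = √((-766.4)² + (167.8)²) = 784.5 N; direction = atan2(167.8, -766.4) = 167.7°.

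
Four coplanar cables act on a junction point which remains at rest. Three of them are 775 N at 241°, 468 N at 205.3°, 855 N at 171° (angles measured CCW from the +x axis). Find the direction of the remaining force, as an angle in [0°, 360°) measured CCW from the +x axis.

Sum the known components: ΣF_x = -1643 N, ΣF_y = -744.1 N.
For equilibrium the remaining force must supply (−ΣF_x, −ΣF_y) = (1643, 744.1) N.
Magnitude = √((1643)² + (744.1)²) = 1804 N; direction = atan2(744.1, 1643) = 24.4°.

θ ≈ 24.4°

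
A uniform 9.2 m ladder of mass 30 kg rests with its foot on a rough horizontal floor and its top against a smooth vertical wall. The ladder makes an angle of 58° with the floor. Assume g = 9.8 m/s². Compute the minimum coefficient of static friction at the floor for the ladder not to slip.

ΣF_y = 0: N_floor = 30×9.8 = 294 N.
Torques about the foot: N_wall · 9.2 sin 58° = 30×9.8×4.6 cos 58° → N_wall = 91.856 N.
ΣF_x = 0: f_floor = N_wall = 91.856 N.
μ_min = f_floor / N_floor = 91.856 / 294 = 0.3124.

μ_min ≈ 0.312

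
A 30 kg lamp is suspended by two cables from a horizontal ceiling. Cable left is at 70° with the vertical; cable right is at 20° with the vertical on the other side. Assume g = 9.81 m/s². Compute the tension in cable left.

T_left ≈ 101 N

Angles from the horizontal: cable left is 90° − 70° = 20°, cable right is 90° − 20° = 70°.
Weight W = 30 × 9.81 = 294.3 N acts straight down.
Horizontal: T_left cos 20° = T_right cos 70°  →  T_right = 2.747 T_left.
Vertical: T_left sin 20° + T_right sin 70° = 294.3.
Substituting the horizontal relation into the vertical equation gives 2.924 T_left = 294.3, so T_left = 100.7 N.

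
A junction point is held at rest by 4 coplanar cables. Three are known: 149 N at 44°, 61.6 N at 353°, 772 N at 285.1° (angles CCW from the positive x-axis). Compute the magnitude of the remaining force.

Sum the known components: ΣF_x = 369.4 N, ΣF_y = -649.3 N.
For equilibrium the remaining force must supply (−ΣF_x, −ΣF_y) = (-369.4, 649.3) N.
Magnitude = √((-369.4)² + (649.3)²) = 747.1 N; direction = atan2(649.3, -369.4) = 119.6°.

F ≈ 747 N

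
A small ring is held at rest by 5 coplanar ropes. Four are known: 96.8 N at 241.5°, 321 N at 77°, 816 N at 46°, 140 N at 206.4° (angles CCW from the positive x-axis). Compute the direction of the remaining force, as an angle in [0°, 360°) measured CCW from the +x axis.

Sum the known components: ΣF_x = 467.5 N, ΣF_y = 752.4 N.
For equilibrium the remaining force must supply (−ΣF_x, −ΣF_y) = (-467.5, -752.4) N.
Magnitude = √((-467.5)² + (-752.4)²) = 885.8 N; direction = atan2(-752.4, -467.5) = 238.1°.

θ ≈ 238°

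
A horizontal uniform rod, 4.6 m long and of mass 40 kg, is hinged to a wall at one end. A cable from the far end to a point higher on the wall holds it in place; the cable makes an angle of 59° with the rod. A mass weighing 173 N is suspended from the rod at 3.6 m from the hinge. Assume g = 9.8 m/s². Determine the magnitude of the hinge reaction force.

Take torques about the hinge: T sin 59° · 4.6 = 40×9.8×2.3 + 173×3.6 = 1524.4 N·m.
So T = 1524.4 / (0.8572 × 4.6) = 386.61 N.
ΣF_x = 0: H_x = T cos 59° = 199.12 N.
ΣF_y = 0: H_y = (40×9.8 + 173) − T sin 59° = 565 − 331.39 = 233.61 N.
|H| = √(H_x² + H_y²) = √((199.12)² + (233.61)²) = 306.96 N.

|H| ≈ 307 N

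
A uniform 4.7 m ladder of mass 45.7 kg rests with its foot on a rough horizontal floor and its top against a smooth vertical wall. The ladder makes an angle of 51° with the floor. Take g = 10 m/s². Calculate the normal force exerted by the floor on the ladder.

ΣF_y = 0: N_floor = 45.7×10 = 457 N.

N_floor ≈ 457 N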